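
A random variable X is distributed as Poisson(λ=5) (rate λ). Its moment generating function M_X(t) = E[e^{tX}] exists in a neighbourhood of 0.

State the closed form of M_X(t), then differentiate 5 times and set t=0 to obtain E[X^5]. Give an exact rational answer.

M_X(t) = e^(5*e^(t) - 5)
dM/dt = 5*e^(-5)*e^(t)*e^(5*e^(t))
d^2M/dt^2 = (25*e^(2*t)*e^(5*e^(t)) + 5*e^(t)*e^(5*e^(t)))*e^(-5)
d^3M/dt^3 = (125*e^(3*t)*e^(5*e^(t)) + 75*e^(2*t)*e^(5*e^(t)) + 5*e^(t)*e^(5*e^(t)))*e^(-5)
d^4M/dt^4 = (625*e^(4*t)*e^(5*e^(t)) + 750*e^(3*t)*e^(5*e^(t)) + 175*e^(2*t)*e^(5*e^(t)) + 5*e^(t)*e^(5*e^(t)))*e^(-5)
d^5M/dt^5 = (3125*e^(5*t)*e^(5*e^(t)) + 6250*e^(4*t)*e^(5*e^(t)) + 3125*e^(3*t)*e^(5*e^(t)) + 375*e^(2*t)*e^(5*e^(t)) + 5*e^(t)*e^(5*e^(t)))*e^(-5)

E[X^5] = d^5M/dt^5 |_{t=0} = 12880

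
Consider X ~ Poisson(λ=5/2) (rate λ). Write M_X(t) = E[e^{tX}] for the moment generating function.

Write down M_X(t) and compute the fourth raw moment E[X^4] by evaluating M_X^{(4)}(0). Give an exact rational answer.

M_X(t) = e^(5*e^(t)/2 - 5/2)
M^(4)(t) = (625*e^(4*t)*e^(5*e^(t)/2) + 1500*e^(3*t)*e^(5*e^(t)/2) + 700*e^(2*t)*e^(5*e^(t)/2) + 40*e^(t)*e^(5*e^(t)/2))*e^(-5/2)/16

E[X^4] = M^(4)(0) = 2865/16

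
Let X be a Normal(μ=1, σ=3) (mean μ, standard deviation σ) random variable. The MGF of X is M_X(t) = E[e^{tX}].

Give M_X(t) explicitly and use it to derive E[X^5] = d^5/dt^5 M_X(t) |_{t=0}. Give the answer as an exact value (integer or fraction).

E[X^5] = M^(5)(0) = 1306

M_X(t) = e^(9*t^2/2 + t)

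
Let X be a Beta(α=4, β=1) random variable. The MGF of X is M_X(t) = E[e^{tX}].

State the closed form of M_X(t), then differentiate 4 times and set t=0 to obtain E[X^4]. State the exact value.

E[X^4] = D^4[M](0) = 1/2

M_X(t) = ₁F₁(4; 5; t)
D^4[M](t) = ₁F₁(8; 9; t)/2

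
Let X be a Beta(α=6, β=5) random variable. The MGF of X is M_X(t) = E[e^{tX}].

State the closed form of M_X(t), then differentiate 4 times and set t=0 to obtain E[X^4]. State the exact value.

E[X^4] = M′′′′(0) = 18/143

M_X(t) = ₁F₁(6; 11; t)
M′(t) = 6*₁F₁(7; 12; t)/11
M′′(t) = 7*₁F₁(8; 13; t)/22
M′′′(t) = 28*₁F₁(9; 14; t)/143
M′′′′(t) = 18*₁F₁(10; 15; t)/143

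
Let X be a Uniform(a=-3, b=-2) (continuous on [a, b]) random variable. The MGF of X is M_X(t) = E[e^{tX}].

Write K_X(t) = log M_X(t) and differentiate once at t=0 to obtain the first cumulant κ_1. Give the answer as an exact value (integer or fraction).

κ_1 = K′(0) = -5/2

M_X(t) = (e^(-2*t) - e^(-3*t))/t
K_X(t) = log M_X(t) = -log(t) + log(e^(-2*t) - e^(-3*t))
K′(t) = (-2*t*e^(t) + 3*t - e^(t) + 1)/(t*e^(t) - t)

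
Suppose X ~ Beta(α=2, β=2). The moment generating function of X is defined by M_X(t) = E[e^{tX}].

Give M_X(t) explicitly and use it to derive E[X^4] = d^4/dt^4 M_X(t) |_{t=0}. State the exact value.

E[X^4] = d^4M/dt^4 |_{t=0} = 1/7

M_X(t) = ₁F₁(2; 4; t)
dM/dt = ₁F₁(3; 5; t)/2
d^2M/dt^2 = 3*₁F₁(4; 6; t)/10
d^3M/dt^3 = ₁F₁(5; 7; t)/5
d^4M/dt^4 = ₁F₁(6; 8; t)/7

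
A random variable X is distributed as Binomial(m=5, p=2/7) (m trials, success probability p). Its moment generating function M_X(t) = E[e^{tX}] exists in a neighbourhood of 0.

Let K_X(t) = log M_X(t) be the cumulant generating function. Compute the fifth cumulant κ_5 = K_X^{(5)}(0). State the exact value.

M_X(t) = (2*e^(t)/7 + 5/7)^5
K_X(t) = log M_X(t) = 5*log(2*e^(t)/7 + 5/7)
K^(5)(t) = (-400*e^(4*t) + 11000*e^(3*t) - 27500*e^(2*t) + 6250*e^(t))/(32*e^(5*t) + 400*e^(4*t) + 2000*e^(3*t) + 5000*e^(2*t) + 6250*e^(t) + 3125)

κ_5 = K^(5)(0) = -10650/16807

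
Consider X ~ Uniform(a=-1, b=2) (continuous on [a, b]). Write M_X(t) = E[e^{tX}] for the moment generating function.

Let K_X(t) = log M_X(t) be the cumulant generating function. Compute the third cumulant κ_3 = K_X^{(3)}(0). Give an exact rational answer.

M_X(t) = (e^(2*t) - e^(-t))/(3*t)
K_X(t) = log M_X(t) = -log(t) + log(e^(2*t) - e^(-t)) - log(3)
K^(3)(t) = (27*t^3*e^(6*t) + 27*t^3*e^(3*t) - 2*e^(9*t) + 6*e^(6*t) - 6*e^(3*t) + 2)/(t^3*e^(9*t) - 3*t^3*e^(6*t) + 3*t^3*e^(3*t) - t^3)

κ_3 = K^(3)(0) = 0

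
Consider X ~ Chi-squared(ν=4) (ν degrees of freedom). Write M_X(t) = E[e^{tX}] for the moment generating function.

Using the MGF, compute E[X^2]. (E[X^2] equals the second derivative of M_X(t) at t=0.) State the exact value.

M_X(t) = (1 - 2*t)^(-2)
dM/dt = -4/(8*t^3 - 12*t^2 + 6*t - 1)
d^2M/dt^2 = 24/(16*t^4 - 32*t^3 + 24*t^2 - 8*t + 1)

E[X^2] = d^2M/dt^2 |_{t=0} = 24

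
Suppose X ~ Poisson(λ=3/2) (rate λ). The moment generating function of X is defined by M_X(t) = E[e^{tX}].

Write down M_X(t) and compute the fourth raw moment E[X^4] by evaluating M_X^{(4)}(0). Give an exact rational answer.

E[X^4] = d^4M/dt^4 |_{t=0} = 681/16

M_X(t) = e^(3*e^(t)/2 - 3/2)
dM/dt = 3*e^(-3/2)*e^(t)*e^(3*e^(t)/2)/2
d^2M/dt^2 = (9*e^(2*t)*e^(3*e^(t)/2) + 6*e^(t)*e^(3*e^(t)/2))*e^(-3/2)/4
d^3M/dt^3 = (27*e^(3*t)*e^(3*e^(t)/2) + 54*e^(2*t)*e^(3*e^(t)/2) + 12*e^(t)*e^(3*e^(t)/2))*e^(-3/2)/8
d^4M/dt^4 = (81*e^(4*t)*e^(3*e^(t)/2) + 324*e^(3*t)*e^(3*e^(t)/2) + 252*e^(2*t)*e^(3*e^(t)/2) + 24*e^(t)*e^(3*e^(t)/2))*e^(-3/2)/16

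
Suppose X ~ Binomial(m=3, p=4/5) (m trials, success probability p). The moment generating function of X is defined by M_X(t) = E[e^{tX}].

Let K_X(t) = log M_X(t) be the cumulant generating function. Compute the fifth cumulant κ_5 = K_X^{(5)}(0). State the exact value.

κ_5 = d^5K/dt^5 |_{t=0} = 828/3125

M_X(t) = (4*e^(t)/5 + 1/5)^3
K_X(t) = log M_X(t) = 3*log(4*e^(t)/5 + 1/5)
dK/dt = 12*e^(t)/(4*e^(t) + 1)
d^2K/dt^2 = 12*e^(t)/(16*e^(2*t) + 8*e^(t) + 1)
d^3K/dt^3 = (-48*e^(2*t) + 12*e^(t))/(64*e^(3*t) + 48*e^(2*t) + 12*e^(t) + 1)
d^4K/dt^4 = (192*e^(3*t) - 192*e^(2*t) + 12*e^(t))/(256*e^(4*t) + 256*e^(3*t) + 96*e^(2*t) + 16*e^(t) + 1)
d^5K/dt^5 = (-768*e^(4*t) + 2112*e^(3*t) - 528*e^(2*t) + 12*e^(t))/(1024*e^(5*t) + 1280*e^(4*t) + 640*e^(3*t) + 160*e^(2*t) + 20*e^(t) + 1)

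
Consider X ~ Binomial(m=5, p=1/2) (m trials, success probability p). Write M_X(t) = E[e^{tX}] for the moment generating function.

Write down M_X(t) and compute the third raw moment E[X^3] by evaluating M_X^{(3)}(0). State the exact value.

M_X(t) = (e^(t)/2 + 1/2)^5
M^(3)(t) = 125*e^(5*t)/32 + 10*e^(4*t) + 135*e^(3*t)/16 + 5*e^(2*t)/2 + 5*e^(t)/32

E[X^3] = M^(3)(0) = 25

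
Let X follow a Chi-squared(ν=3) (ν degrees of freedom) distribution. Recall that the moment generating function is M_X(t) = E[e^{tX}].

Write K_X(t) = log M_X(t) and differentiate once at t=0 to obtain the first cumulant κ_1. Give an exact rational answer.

κ_1 = K′(0) = 3

M_X(t) = (1 - 2*t)^(-3/2)
K_X(t) = log M_X(t) = -3*log(1 - 2*t)/2
K′(t) = -3/(2*t - 1)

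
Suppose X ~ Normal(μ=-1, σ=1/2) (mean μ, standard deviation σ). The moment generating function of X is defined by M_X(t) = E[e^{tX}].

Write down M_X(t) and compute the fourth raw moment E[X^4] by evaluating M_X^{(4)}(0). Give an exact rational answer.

M_X(t) = e^(t^2/8 - t)
M′(t) = t*e^(-t)*e^(t^2/8)/4 - e^(-t)*e^(t^2/8)
M′′(t) = (t^2*e^(t^2/8) - 8*t*e^(t^2/8) + 20*e^(t^2/8))*e^(-t)/16
M′′′(t) = (t^3*e^(t^2/8) - 12*t^2*e^(t^2/8) + 60*t*e^(t^2/8) - 112*e^(t^2/8))*e^(-t)/64
M′′′′(t) = (t^4*e^(t^2/8) - 16*t^3*e^(t^2/8) + 120*t^2*e^(t^2/8) - 448*t*e^(t^2/8) + 688*e^(t^2/8))*e^(-t)/256

E[X^4] = M′′′′(0) = 43/16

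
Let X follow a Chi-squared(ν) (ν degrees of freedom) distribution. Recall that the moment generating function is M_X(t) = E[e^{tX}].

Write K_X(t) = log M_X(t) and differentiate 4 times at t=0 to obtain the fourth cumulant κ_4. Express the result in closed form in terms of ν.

κ_4 = D^4[K](0) = 48*ν

M_X(t) = (1 - 2*t)^(-ν/2)
K_X(t) = log M_X(t) = -ν*log(1 - 2*t)/2
D^4[K](t) = 48*ν/(16*t^4 - 32*t^3 + 24*t^2 - 8*t + 1)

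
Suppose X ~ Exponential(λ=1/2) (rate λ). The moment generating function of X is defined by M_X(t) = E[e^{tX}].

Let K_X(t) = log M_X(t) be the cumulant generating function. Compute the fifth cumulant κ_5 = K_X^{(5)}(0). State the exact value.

M_X(t) = 1/(2*(1/2 - t))
K_X(t) = log M_X(t) = -log(1/2 - t) - log(2)
K′(t) = -2/(2*t - 1)
K′′(t) = 4/(4*t^2 - 4*t + 1)
K′′′(t) = -16/(8*t^3 - 12*t^2 + 6*t - 1)
K′′′′(t) = 96/(16*t^4 - 32*t^3 + 24*t^2 - 8*t + 1)
K′′′′′(t) = -768/(32*t^5 - 80*t^4 + 80*t^3 - 40*t^2 + 10*t - 1)

κ_5 = K′′′′′(0) = 768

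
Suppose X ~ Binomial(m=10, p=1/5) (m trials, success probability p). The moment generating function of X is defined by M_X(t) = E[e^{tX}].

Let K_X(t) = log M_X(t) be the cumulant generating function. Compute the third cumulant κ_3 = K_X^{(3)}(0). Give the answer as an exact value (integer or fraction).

M_X(t) = (e^(t)/5 + 4/5)^10
K_X(t) = log M_X(t) = 10*log(e^(t)/5 + 4/5)
K^(3)(t) = (-40*e^(2*t) + 160*e^(t))/(e^(3*t) + 12*e^(2*t) + 48*e^(t) + 64)

κ_3 = K^(3)(0) = 24/25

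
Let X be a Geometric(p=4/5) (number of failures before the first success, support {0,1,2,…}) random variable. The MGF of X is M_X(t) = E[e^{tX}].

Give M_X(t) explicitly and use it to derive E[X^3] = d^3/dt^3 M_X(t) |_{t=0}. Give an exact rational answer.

M_X(t) = 4/(5*(1 - e^(t)/5))
M′(t) = 4*e^(t)/(e^(2*t) - 10*e^(t) + 25)
M′′(t) = (-4*e^(2*t) - 20*e^(t))/(e^(3*t) - 15*e^(2*t) + 75*e^(t) - 125)
M′′′(t) = (4*e^(3*t) + 80*e^(2*t) + 100*e^(t))/(e^(4*t) - 20*e^(3*t) + 150*e^(2*t) - 500*e^(t) + 625)

E[X^3] = M′′′(0) = 23/32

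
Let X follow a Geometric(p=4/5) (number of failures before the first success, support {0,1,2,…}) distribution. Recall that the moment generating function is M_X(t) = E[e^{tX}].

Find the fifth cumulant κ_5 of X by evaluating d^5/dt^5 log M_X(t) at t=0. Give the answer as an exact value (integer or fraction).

κ_5 = d^5K/dt^5 |_{t=0} = 285/128

M_X(t) = 4/(5*(1 - e^(t)/5))
K_X(t) = log M_X(t) = -log(1 - e^(t)/5) - log(5) + 2*log(2)
dK/dt = -e^(t)/(e^(t) - 5)
d^2K/dt^2 = 5*e^(t)/(e^(2*t) - 10*e^(t) + 25)
d^3K/dt^3 = (-5*e^(2*t) - 25*e^(t))/(e^(3*t) - 15*e^(2*t) + 75*e^(t) - 125)
d^4K/dt^4 = (5*e^(3*t) + 100*e^(2*t) + 125*e^(t))/(e^(4*t) - 20*e^(3*t) + 150*e^(2*t) - 500*e^(t) + 625)
d^5K/dt^5 = (-5*e^(4*t) - 275*e^(3*t) - 1375*e^(2*t) - 625*e^(t))/(e^(5*t) - 25*e^(4*t) + 250*e^(3*t) - 1250*e^(2*t) + 3125*e^(t) - 3125)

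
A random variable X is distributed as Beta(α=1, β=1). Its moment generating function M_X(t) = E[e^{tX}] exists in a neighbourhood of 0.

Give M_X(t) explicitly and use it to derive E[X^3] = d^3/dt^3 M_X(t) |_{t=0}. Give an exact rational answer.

M_X(t) = ₁F₁(1; 2; t)
M′(t) = ₁F₁(2; 3; t)/2
M′′(t) = ₁F₁(3; 4; t)/3
M′′′(t) = ₁F₁(4; 5; t)/4

E[X^3] = M′′′(0) = 1/4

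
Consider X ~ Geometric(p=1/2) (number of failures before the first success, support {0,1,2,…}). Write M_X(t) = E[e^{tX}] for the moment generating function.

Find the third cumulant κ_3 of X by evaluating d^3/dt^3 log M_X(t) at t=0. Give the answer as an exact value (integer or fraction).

M_X(t) = 1/(2*(1 - e^(t)/2))
K_X(t) = log M_X(t) = -log(1 - e^(t)/2) - log(2)
K^(3)(t) = (-2*e^(2*t) - 4*e^(t))/(e^(3*t) - 6*e^(2*t) + 12*e^(t) - 8)

κ_3 = K^(3)(0) = 6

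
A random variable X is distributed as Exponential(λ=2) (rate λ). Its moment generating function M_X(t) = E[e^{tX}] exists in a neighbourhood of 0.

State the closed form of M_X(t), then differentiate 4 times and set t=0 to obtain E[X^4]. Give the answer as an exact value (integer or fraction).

E[X^4] = M^(4)(0) = 3/2

M_X(t) = 2/(2 - t)
M^(4)(t) = -48/(t^5 - 10*t^4 + 40*t^3 - 80*t^2 + 80*t - 32)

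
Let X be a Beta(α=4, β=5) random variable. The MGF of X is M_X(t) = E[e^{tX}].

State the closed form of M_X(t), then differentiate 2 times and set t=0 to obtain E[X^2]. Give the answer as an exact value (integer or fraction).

M_X(t) = ₁F₁(4; 9; t)
D^2[M](t) = 2*₁F₁(6; 11; t)/9

E[X^2] = D^2[M](0) = 2/9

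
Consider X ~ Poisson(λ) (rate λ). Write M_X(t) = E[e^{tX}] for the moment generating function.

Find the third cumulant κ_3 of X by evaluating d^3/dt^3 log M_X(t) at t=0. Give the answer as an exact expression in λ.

κ_3 = D^3[K](0) = λ

M_X(t) = e^(λ*(e^(t) - 1))
K_X(t) = log M_X(t) = λ*(e^(t) - 1)
D^3[K](t) = λ*e^(t)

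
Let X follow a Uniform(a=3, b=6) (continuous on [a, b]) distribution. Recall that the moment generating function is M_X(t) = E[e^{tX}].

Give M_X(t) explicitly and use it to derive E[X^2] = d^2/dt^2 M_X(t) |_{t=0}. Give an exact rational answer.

E[X^2] = M′′(0) = 21

M_X(t) = (e^(6*t) - e^(3*t))/(3*t)
M′(t) = (6*t*e^(6*t) - 3*t*e^(3*t) - e^(6*t) + e^(3*t))/(3*t^2)
M′′(t) = (36*t^2*e^(6*t) - 9*t^2*e^(3*t) - 12*t*e^(6*t) + 6*t*e^(3*t) + 2*e^(6*t) - 2*e^(3*t))/(3*t^3)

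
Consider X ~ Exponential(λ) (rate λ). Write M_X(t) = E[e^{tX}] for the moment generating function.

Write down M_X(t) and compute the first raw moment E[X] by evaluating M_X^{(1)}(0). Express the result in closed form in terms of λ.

E[X] = M′(0) = 1/λ

M_X(t) = λ/(λ - t)
M′(t) = λ/(λ^2 - 2*λ*t + t^2)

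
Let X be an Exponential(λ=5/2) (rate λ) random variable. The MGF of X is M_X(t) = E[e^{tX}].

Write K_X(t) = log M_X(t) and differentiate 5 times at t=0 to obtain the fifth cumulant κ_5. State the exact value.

M_X(t) = 5/(2*(5/2 - t))
K_X(t) = log M_X(t) = -log(5/2 - t) - log(2) + log(5)
dK/dt = -2/(2*t - 5)
d^2K/dt^2 = 4/(4*t^2 - 20*t + 25)
d^3K/dt^3 = -16/(8*t^3 - 60*t^2 + 150*t - 125)
d^4K/dt^4 = 96/(16*t^4 - 160*t^3 + 600*t^2 - 1000*t + 625)
d^5K/dt^5 = -768/(32*t^5 - 400*t^4 + 2000*t^3 - 5000*t^2 + 6250*t - 3125)

κ_5 = d^5K/dt^5 |_{t=0} = 768/3125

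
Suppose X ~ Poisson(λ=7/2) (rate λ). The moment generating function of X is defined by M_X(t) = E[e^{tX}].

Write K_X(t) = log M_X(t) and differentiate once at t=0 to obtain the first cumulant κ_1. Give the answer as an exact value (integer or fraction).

M_X(t) = e^(7*e^(t)/2 - 7/2)
K_X(t) = log M_X(t) = 7*e^(t)/2 - 7/2
D[K](t) = 7*e^(t)/2

κ_1 = D[K](0) = 7/2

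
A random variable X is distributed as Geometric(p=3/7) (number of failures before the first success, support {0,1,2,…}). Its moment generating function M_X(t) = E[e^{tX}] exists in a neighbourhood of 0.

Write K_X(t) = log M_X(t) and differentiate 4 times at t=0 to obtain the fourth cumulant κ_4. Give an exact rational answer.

M_X(t) = 3/(7*(1 - 4*e^(t)/7))
K_X(t) = log M_X(t) = -log(1 - 4*e^(t)/7) - log(7) + log(3)
K^(4)(t) = (448*e^(3*t) + 3136*e^(2*t) + 1372*e^(t))/(256*e^(4*t) - 1792*e^(3*t) + 4704*e^(2*t) - 5488*e^(t) + 2401)

κ_4 = K^(4)(0) = 1652/27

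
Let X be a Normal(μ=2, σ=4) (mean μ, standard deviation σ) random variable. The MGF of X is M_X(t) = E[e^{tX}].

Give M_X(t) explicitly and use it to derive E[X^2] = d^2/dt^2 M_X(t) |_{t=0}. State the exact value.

M_X(t) = e^(8*t^2 + 2*t)
M^(2)(t) = 256*t^2*e^(2*t)*e^(8*t^2) + 64*t*e^(2*t)*e^(8*t^2) + 20*e^(2*t)*e^(8*t^2)

E[X^2] = M^(2)(0) = 20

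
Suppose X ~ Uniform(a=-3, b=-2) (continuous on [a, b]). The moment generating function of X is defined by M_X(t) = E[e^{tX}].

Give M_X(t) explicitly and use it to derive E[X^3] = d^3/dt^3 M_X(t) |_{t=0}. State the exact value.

E[X^3] = M^(3)(0) = -65/4

M_X(t) = (e^(-2*t) - e^(-3*t))/t
M^(3)(t) = (-8*t^3*e^(t) + 27*t^3 - 12*t^2*e^(t) + 27*t^2 - 12*t*e^(t) + 18*t - 6*e^(t) + 6)*e^(-3*t)/t^4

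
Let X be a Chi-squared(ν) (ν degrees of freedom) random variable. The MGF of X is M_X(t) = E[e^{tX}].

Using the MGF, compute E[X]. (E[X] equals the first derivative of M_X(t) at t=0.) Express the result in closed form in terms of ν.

E[X] = D[M](0) = ν

M_X(t) = (1 - 2*t)^(-ν/2)
D[M](t) = -ν/(2*t*(1 - 2*t)^(ν/2) - (1 - 2*t)^(ν/2))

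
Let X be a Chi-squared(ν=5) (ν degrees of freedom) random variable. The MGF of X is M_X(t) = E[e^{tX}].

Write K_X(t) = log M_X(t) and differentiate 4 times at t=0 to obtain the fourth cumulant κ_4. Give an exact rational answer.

κ_4 = K′′′′(0) = 240

M_X(t) = (1 - 2*t)^(-5/2)
K_X(t) = log M_X(t) = -5*log(1 - 2*t)/2
K′(t) = -5/(2*t - 1)
K′′(t) = 10/(4*t^2 - 4*t + 1)
K′′′(t) = -40/(8*t^3 - 12*t^2 + 6*t - 1)
K′′′′(t) = 240/(16*t^4 - 32*t^3 + 24*t^2 - 8*t + 1)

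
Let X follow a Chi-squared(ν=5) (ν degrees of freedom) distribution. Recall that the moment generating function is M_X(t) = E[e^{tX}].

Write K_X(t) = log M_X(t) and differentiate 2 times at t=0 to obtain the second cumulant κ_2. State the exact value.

M_X(t) = (1 - 2*t)^(-5/2)
K_X(t) = log M_X(t) = -5*log(1 - 2*t)/2
K′(t) = -5/(2*t - 1)
K′′(t) = 10/(4*t^2 - 4*t + 1)

κ_2 = K′′(0) = 10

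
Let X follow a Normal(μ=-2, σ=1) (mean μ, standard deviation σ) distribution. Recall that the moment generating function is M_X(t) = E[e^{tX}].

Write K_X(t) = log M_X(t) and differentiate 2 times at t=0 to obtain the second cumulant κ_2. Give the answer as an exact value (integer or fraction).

M_X(t) = e^(t^2/2 - 2*t)
K_X(t) = log M_X(t) = t^2/2 - 2*t
K^(2)(t) = 1

κ_2 = K^(2)(0) = 1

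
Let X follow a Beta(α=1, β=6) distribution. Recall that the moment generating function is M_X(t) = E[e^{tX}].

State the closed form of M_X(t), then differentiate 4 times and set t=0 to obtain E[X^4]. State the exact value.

E[X^4] = M^(4)(0) = 1/210

M_X(t) = ₁F₁(1; 7; t)
M^(4)(t) = ₁F₁(5; 11; t)/210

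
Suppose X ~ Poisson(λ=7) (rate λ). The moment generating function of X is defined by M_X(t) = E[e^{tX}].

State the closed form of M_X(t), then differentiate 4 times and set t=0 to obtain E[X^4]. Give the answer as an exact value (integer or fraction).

M_X(t) = e^(7*e^(t) - 7)
M′(t) = 7*e^(-7)*e^(t)*e^(7*e^(t))
M′′(t) = (49*e^(2*t)*e^(7*e^(t)) + 7*e^(t)*e^(7*e^(t)))*e^(-7)
M′′′(t) = (343*e^(3*t)*e^(7*e^(t)) + 147*e^(2*t)*e^(7*e^(t)) + 7*e^(t)*e^(7*e^(t)))*e^(-7)
M′′′′(t) = (2401*e^(4*t)*e^(7*e^(t)) + 2058*e^(3*t)*e^(7*e^(t)) + 343*e^(2*t)*e^(7*e^(t)) + 7*e^(t)*e^(7*e^(t)))*e^(-7)

E[X^4] = M′′′′(0) = 4809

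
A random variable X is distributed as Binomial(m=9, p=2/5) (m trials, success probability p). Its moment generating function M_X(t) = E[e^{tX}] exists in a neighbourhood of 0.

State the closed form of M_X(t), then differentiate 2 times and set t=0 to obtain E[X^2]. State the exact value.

M_X(t) = (2*e^(t)/5 + 3/5)^9

E[X^2] = M^(2)(0) = 378/25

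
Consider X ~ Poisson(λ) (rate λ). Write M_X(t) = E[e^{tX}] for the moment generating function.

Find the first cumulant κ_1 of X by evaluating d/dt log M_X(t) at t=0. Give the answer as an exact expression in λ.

κ_1 = D[K](0) = λ

M_X(t) = e^(λ*(e^(t) - 1))
K_X(t) = log M_X(t) = λ*(e^(t) - 1)
D[K](t) = λ*e^(t)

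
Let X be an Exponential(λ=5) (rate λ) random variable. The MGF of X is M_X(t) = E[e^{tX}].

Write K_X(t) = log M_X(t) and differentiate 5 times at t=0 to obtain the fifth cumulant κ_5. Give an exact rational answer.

κ_5 = D^5[K](0) = 24/3125

M_X(t) = 5/(5 - t)
K_X(t) = log M_X(t) = -log(5 - t) + log(5)
D^5[K](t) = -24/(t^5 - 25*t^4 + 250*t^3 - 1250*t^2 + 3125*t - 3125)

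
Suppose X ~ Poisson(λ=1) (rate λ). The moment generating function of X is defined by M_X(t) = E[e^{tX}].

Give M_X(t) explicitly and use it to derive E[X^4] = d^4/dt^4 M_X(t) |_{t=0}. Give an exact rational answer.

E[X^4] = d^4M/dt^4 |_{t=0} = 15

M_X(t) = e^(e^(t) - 1)
dM/dt = e^(-1)*e^(t)*e^(e^(t))
d^2M/dt^2 = (e^(2*t)*e^(e^(t)) + e^(t)*e^(e^(t)))*e^(-1)
d^3M/dt^3 = (e^(3*t)*e^(e^(t)) + 3*e^(2*t)*e^(e^(t)) + e^(t)*e^(e^(t)))*e^(-1)
d^4M/dt^4 = (e^(4*t)*e^(e^(t)) + 6*e^(3*t)*e^(e^(t)) + 7*e^(2*t)*e^(e^(t)) + e^(t)*e^(e^(t)))*e^(-1)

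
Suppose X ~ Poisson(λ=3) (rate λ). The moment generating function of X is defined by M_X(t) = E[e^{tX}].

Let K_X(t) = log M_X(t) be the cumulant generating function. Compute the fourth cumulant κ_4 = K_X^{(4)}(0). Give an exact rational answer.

M_X(t) = e^(3*e^(t) - 3)
K_X(t) = log M_X(t) = 3*e^(t) - 3
K′(t) = 3*e^(t)
K′′(t) = 3*e^(t)
K′′′(t) = 3*e^(t)
K′′′′(t) = 3*e^(t)

κ_4 = K′′′′(0) = 3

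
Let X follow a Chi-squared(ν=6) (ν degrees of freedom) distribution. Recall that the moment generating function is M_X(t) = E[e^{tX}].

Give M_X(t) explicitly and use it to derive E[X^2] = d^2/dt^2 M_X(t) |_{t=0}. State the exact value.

E[X^2] = M^(2)(0) = 48

M_X(t) = (1 - 2*t)^(-3)
M^(2)(t) = -48/(32*t^5 - 80*t^4 + 80*t^3 - 40*t^2 + 10*t - 1)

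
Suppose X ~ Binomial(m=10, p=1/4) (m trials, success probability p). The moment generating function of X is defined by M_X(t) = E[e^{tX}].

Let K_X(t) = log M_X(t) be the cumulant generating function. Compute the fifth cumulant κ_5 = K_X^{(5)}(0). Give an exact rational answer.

M_X(t) = (e^(t)/4 + 3/4)^10
K_X(t) = log M_X(t) = 10*log(e^(t)/4 + 3/4)
D^5[K](t) = (-30*e^(4*t) + 990*e^(3*t) - 2970*e^(2*t) + 810*e^(t))/(e^(5*t) + 15*e^(4*t) + 90*e^(3*t) + 270*e^(2*t) + 405*e^(t) + 243)

κ_5 = D^5[K](0) = -75/64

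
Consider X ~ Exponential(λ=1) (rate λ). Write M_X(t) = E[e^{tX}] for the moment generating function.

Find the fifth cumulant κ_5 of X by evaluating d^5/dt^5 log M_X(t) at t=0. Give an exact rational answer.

M_X(t) = 1/(1 - t)
K_X(t) = log M_X(t) = -log(1 - t)
K^(5)(t) = -24/(t^5 - 5*t^4 + 10*t^3 - 10*t^2 + 5*t - 1)

κ_5 = K^(5)(0) = 24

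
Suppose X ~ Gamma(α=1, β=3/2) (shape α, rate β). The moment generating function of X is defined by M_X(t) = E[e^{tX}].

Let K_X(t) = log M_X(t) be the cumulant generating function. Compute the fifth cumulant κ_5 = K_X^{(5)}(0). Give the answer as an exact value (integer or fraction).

κ_5 = d^5K/dt^5 |_{t=0} = 256/81

M_X(t) = 3/(2*(3/2 - t))
K_X(t) = log M_X(t) = -log(3/2 - t) - log(2) + log(3)
dK/dt = -2/(2*t - 3)
d^2K/dt^2 = 4/(4*t^2 - 12*t + 9)
d^3K/dt^3 = -16/(8*t^3 - 36*t^2 + 54*t - 27)
d^4K/dt^4 = 96/(16*t^4 - 96*t^3 + 216*t^2 - 216*t + 81)
d^5K/dt^5 = -768/(32*t^5 - 240*t^4 + 720*t^3 - 1080*t^2 + 810*t - 243)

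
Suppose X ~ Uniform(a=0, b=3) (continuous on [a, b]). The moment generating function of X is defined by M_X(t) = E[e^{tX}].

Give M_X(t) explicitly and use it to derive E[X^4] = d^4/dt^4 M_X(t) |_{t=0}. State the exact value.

E[X^4] = d^4M/dt^4 |_{t=0} = 81/5

M_X(t) = (e^(3*t) - 1)/(3*t)
dM/dt = (3*t*e^(3*t) - e^(3*t) + 1)/(3*t^2)
d^2M/dt^2 = (9*t^2*e^(3*t) - 6*t*e^(3*t) + 2*e^(3*t) - 2)/(3*t^3)
d^3M/dt^3 = (9*t^3*e^(3*t) - 9*t^2*e^(3*t) + 6*t*e^(3*t) - 2*e^(3*t) + 2)/t^4
d^4M/dt^4 = (27*t^4*e^(3*t) - 36*t^3*e^(3*t) + 36*t^2*e^(3*t) - 24*t*e^(3*t) + 8*e^(3*t) - 8)/t^5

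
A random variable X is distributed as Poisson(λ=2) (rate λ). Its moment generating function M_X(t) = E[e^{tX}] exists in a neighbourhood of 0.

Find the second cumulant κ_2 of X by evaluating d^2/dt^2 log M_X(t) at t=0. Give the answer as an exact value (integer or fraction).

M_X(t) = e^(2*e^(t) - 2)
K_X(t) = log M_X(t) = 2*e^(t) - 2
dK/dt = 2*e^(t)
d^2K/dt^2 = 2*e^(t)

κ_2 = d^2K/dt^2 |_{t=0} = 2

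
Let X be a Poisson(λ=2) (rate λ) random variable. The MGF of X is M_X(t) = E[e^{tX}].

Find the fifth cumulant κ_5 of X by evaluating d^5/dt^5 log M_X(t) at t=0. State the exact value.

M_X(t) = e^(2*e^(t) - 2)
K_X(t) = log M_X(t) = 2*e^(t) - 2
D^5[K](t) = 2*e^(t)

κ_5 = D^5[K](0) = 2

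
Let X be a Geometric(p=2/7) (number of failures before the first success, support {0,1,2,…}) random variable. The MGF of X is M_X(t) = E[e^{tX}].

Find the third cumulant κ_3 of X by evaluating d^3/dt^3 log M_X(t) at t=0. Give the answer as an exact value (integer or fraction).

M_X(t) = 2/(7*(1 - 5*e^(t)/7))
K_X(t) = log M_X(t) = -log(1 - 5*e^(t)/7) - log(7) + log(2)
D^3[K](t) = (-175*e^(2*t) - 245*e^(t))/(125*e^(3*t) - 525*e^(2*t) + 735*e^(t) - 343)

κ_3 = D^3[K](0) = 105/2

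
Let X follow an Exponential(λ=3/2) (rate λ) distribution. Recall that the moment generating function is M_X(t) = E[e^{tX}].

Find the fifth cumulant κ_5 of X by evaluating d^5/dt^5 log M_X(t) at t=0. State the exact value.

κ_5 = d^5K/dt^5 |_{t=0} = 256/81

M_X(t) = 3/(2*(3/2 - t))
K_X(t) = log M_X(t) = -log(3/2 - t) - log(2) + log(3)
dK/dt = -2/(2*t - 3)
d^2K/dt^2 = 4/(4*t^2 - 12*t + 9)
d^3K/dt^3 = -16/(8*t^3 - 36*t^2 + 54*t - 27)
d^4K/dt^4 = 96/(16*t^4 - 96*t^3 + 216*t^2 - 216*t + 81)
d^5K/dt^5 = -768/(32*t^5 - 240*t^4 + 720*t^3 - 1080*t^2 + 810*t - 243)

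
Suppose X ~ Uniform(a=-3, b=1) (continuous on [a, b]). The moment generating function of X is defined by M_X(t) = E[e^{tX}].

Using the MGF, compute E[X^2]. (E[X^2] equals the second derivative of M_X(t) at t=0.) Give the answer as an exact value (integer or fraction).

E[X^2] = D^2[M](0) = 7/3

M_X(t) = (e^(t) - e^(-3*t))/(4*t)
D^2[M](t) = (t^2*e^(4*t) - 9*t^2 - 2*t*e^(4*t) - 6*t + 2*e^(4*t) - 2)*e^(-3*t)/(4*t^3)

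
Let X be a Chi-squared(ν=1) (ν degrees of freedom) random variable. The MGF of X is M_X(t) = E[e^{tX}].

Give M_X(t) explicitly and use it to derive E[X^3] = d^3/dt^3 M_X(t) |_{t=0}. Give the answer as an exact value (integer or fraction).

E[X^3] = M^(3)(0) = 15

M_X(t) = 1/√(1 - 2*t)
M^(3)(t) = -15/(8*t^3*√(1 - 2*t) - 12*t^2*√(1 - 2*t) + 6*t*√(1 - 2*t) - √(1 - 2*t))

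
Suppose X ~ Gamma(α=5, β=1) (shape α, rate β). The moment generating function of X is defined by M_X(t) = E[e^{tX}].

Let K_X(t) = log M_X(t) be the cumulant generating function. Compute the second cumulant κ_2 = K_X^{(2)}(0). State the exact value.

κ_2 = d^2K/dt^2 |_{t=0} = 5

M_X(t) = (1 - t)^(-5)
K_X(t) = log M_X(t) = -5*log(1 - t)
dK/dt = -5/(t - 1)
d^2K/dt^2 = 5/(t^2 - 2*t + 1)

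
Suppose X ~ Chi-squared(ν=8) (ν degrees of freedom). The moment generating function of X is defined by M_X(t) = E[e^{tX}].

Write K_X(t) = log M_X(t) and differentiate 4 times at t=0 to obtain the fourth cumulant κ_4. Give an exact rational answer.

κ_4 = K^(4)(0) = 384

M_X(t) = (1 - 2*t)^(-4)
K_X(t) = log M_X(t) = -4*log(1 - 2*t)
K^(4)(t) = 384/(16*t^4 - 32*t^3 + 24*t^2 - 8*t + 1)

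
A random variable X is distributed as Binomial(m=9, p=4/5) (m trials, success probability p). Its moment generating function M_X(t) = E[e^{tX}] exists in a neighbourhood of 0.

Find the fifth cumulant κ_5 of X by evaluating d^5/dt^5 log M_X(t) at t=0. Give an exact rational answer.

κ_5 = K^(5)(0) = 2484/3125

M_X(t) = (4*e^(t)/5 + 1/5)^9
K_X(t) = log M_X(t) = 9*log(4*e^(t)/5 + 1/5)
K^(5)(t) = (-2304*e^(4*t) + 6336*e^(3*t) - 1584*e^(2*t) + 36*e^(t))/(1024*e^(5*t) + 1280*e^(4*t) + 640*e^(3*t) + 160*e^(2*t) + 20*e^(t) + 1)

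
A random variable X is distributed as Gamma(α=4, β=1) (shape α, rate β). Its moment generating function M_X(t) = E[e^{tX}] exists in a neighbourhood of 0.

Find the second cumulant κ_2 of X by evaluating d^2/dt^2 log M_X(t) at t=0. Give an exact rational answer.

M_X(t) = (1 - t)^(-4)
K_X(t) = log M_X(t) = -4*log(1 - t)
K′(t) = -4/(t - 1)
K′′(t) = 4/(t^2 - 2*t + 1)

κ_2 = K′′(0) = 4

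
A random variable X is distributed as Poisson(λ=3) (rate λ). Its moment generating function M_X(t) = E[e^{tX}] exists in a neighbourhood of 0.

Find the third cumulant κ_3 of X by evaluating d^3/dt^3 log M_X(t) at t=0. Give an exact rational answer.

κ_3 = D^3[K](0) = 3

M_X(t) = e^(3*e^(t) - 3)
K_X(t) = log M_X(t) = 3*e^(t) - 3
D^3[K](t) = 3*e^(t)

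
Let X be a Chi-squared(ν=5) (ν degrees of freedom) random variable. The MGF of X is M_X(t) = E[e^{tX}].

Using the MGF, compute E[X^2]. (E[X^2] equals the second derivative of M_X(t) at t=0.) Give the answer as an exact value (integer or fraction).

E[X^2] = D^2[M](0) = 35

M_X(t) = (1 - 2*t)^(-5/2)
D^2[M](t) = 35/(16*t^4*√(1 - 2*t) - 32*t^3*√(1 - 2*t) + 24*t^2*√(1 - 2*t) - 8*t*√(1 - 2*t) + √(1 - 2*t))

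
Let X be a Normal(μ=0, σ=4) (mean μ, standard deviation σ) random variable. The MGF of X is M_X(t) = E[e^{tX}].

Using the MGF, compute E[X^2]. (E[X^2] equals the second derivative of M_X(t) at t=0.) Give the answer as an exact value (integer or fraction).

E[X^2] = D^2[M](0) = 16

M_X(t) = e^(8*t^2)
D^2[M](t) = 256*t^2*e^(8*t^2) + 16*e^(8*t^2)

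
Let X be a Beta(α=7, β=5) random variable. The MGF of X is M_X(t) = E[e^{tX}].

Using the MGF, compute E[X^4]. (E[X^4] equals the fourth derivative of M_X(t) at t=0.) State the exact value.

E[X^4] = M′′′′(0) = 2/13

M_X(t) = ₁F₁(7; 12; t)
M′(t) = 7*₁F₁(8; 13; t)/12
M′′(t) = 14*₁F₁(9; 14; t)/39
M′′′(t) = 3*₁F₁(10; 15; t)/13
M′′′′(t) = 2*₁F₁(11; 16; t)/13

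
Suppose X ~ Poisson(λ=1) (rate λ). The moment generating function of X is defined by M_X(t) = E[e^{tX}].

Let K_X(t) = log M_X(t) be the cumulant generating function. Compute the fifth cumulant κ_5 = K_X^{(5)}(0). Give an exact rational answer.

M_X(t) = e^(e^(t) - 1)
K_X(t) = log M_X(t) = e^(t) - 1
K^(5)(t) = e^(t)

κ_5 = K^(5)(0) = 1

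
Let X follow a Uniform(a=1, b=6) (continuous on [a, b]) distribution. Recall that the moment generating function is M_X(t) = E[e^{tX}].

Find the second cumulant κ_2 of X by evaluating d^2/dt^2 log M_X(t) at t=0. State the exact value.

κ_2 = K′′(0) = 25/12

M_X(t) = (e^(6*t) - e^(t))/(5*t)
K_X(t) = log M_X(t) = -log(t) + log(e^(6*t) - e^(t)) - log(5)
K′(t) = (6*t*e^(5*t) - t - e^(5*t) + 1)/(t*e^(5*t) - t)
K′′(t) = (-25*t^2*e^(5*t) + e^(10*t) - 2*e^(5*t) + 1)/(t^2*e^(10*t) - 2*t^2*e^(5*t) + t^2)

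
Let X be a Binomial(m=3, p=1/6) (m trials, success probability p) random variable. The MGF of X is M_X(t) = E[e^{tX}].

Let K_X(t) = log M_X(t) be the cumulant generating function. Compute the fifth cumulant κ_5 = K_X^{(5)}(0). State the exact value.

κ_5 = D^5[K](0) = -5/27

M_X(t) = (e^(t)/6 + 5/6)^3
K_X(t) = log M_X(t) = 3*log(e^(t)/6 + 5/6)
D^5[K](t) = (-15*e^(4*t) + 825*e^(3*t) - 4125*e^(2*t) + 1875*e^(t))/(e^(5*t) + 25*e^(4*t) + 250*e^(3*t) + 1250*e^(2*t) + 3125*e^(t) + 3125)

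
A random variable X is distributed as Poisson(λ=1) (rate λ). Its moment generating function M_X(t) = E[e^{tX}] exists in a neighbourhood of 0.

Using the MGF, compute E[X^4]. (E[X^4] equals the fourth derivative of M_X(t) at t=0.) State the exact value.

E[X^4] = M′′′′(0) = 15

M_X(t) = e^(e^(t) - 1)
M′(t) = e^(-1)*e^(t)*e^(e^(t))
M′′(t) = (e^(2*t)*e^(e^(t)) + e^(t)*e^(e^(t)))*e^(-1)
M′′′(t) = (e^(3*t)*e^(e^(t)) + 3*e^(2*t)*e^(e^(t)) + e^(t)*e^(e^(t)))*e^(-1)
M′′′′(t) = (e^(4*t)*e^(e^(t)) + 6*e^(3*t)*e^(e^(t)) + 7*e^(2*t)*e^(e^(t)) + e^(t)*e^(e^(t)))*e^(-1)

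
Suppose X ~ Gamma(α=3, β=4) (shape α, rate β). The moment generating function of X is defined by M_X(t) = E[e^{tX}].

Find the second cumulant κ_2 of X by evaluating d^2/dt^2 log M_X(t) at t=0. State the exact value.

M_X(t) = 64/(4 - t)^3
K_X(t) = log M_X(t) = -3*log(4 - t) + 6*log(2)
dK/dt = -3/(t - 4)
d^2K/dt^2 = 3/(t^2 - 8*t + 16)

κ_2 = d^2K/dt^2 |_{t=0} = 3/16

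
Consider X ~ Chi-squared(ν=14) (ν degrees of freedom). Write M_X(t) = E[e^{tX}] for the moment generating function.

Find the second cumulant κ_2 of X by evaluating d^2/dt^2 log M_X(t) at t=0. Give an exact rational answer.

M_X(t) = (1 - 2*t)^(-7)
K_X(t) = log M_X(t) = -7*log(1 - 2*t)
D^2[K](t) = 28/(4*t^2 - 4*t + 1)

κ_2 = D^2[K](0) = 28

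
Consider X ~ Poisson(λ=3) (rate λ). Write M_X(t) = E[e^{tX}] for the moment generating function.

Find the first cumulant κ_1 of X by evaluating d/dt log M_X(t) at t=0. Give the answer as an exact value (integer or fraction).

M_X(t) = e^(3*e^(t) - 3)
K_X(t) = log M_X(t) = 3*e^(t) - 3
D[K](t) = 3*e^(t)

κ_1 = D[K](0) = 3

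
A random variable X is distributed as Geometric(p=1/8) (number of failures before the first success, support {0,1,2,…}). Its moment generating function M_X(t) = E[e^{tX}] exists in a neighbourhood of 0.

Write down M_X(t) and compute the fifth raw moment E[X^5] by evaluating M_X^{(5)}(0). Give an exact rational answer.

M_X(t) = 1/(8*(1 - 7*e^(t)/8))
M′(t) = 7*e^(t)/(49*e^(2*t) - 112*e^(t) + 64)
M′′(t) = (-49*e^(2*t) - 56*e^(t))/(343*e^(3*t) - 1176*e^(2*t) + 1344*e^(t) - 512)
M′′′(t) = (343*e^(3*t) + 1568*e^(2*t) + 448*e^(t))/(2401*e^(4*t) - 10976*e^(3*t) + 18816*e^(2*t) - 14336*e^(t) + 4096)
M′′′′(t) = (-2401*e^(4*t) - 30184*e^(3*t) - 34496*e^(2*t) - 3584*e^(t))/(16807*e^(5*t) - 96040*e^(4*t) + 219520*e^(3*t) - 250880*e^(2*t) + 143360*e^(t) - 32768)

E[X^5] = M′′′′′(0) = 2646007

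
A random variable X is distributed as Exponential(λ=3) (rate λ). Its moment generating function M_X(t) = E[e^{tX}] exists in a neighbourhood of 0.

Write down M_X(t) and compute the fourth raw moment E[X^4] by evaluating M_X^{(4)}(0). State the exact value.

E[X^4] = d^4M/dt^4 |_{t=0} = 8/27

M_X(t) = 3/(3 - t)
dM/dt = 3/(t^2 - 6*t + 9)
d^2M/dt^2 = -6/(t^3 - 9*t^2 + 27*t - 27)
d^3M/dt^3 = 18/(t^4 - 12*t^3 + 54*t^2 - 108*t + 81)
d^4M/dt^4 = -72/(t^5 - 15*t^4 + 90*t^3 - 270*t^2 + 405*t - 243)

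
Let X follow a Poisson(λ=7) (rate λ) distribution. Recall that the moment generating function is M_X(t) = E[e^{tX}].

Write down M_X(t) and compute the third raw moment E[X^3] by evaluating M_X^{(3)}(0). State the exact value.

E[X^3] = M^(3)(0) = 497

M_X(t) = e^(7*e^(t) - 7)
M^(3)(t) = (343*e^(3*t)*e^(7*e^(t)) + 147*e^(2*t)*e^(7*e^(t)) + 7*e^(t)*e^(7*e^(t)))*e^(-7)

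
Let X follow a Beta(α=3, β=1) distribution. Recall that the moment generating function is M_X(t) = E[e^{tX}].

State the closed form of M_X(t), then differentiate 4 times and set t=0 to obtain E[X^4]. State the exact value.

E[X^4] = M^(4)(0) = 3/7

M_X(t) = ₁F₁(3; 4; t)
M^(4)(t) = 3*₁F₁(7; 8; t)/7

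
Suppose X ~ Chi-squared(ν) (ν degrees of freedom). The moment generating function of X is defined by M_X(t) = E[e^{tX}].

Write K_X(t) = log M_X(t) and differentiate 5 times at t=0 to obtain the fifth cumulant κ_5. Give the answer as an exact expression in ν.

κ_5 = d^5K/dt^5 |_{t=0} = 384*ν

M_X(t) = (1 - 2*t)^(-ν/2)
K_X(t) = log M_X(t) = -ν*log(1 - 2*t)/2
dK/dt = -ν/(2*t - 1)
d^2K/dt^2 = 2*ν/(4*t^2 - 4*t + 1)
d^3K/dt^3 = -8*ν/(8*t^3 - 12*t^2 + 6*t - 1)
d^4K/dt^4 = 48*ν/(16*t^4 - 32*t^3 + 24*t^2 - 8*t + 1)
d^5K/dt^5 = -384*ν/(32*t^5 - 80*t^4 + 80*t^3 - 40*t^2 + 10*t - 1)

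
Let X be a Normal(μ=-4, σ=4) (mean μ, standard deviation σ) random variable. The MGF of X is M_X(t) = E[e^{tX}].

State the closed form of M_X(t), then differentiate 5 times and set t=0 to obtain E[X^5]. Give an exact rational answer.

M_X(t) = e^(8*t^2 - 4*t)
M^(5)(t) = (1048576*t^5*e^(8*t^2) - 1310720*t^4*e^(8*t^2) + 1310720*t^3*e^(8*t^2) - 655360*t^2*e^(8*t^2) + 204800*t*e^(8*t^2) - 26624*e^(8*t^2))*e^(-4*t)

E[X^5] = M^(5)(0) = -26624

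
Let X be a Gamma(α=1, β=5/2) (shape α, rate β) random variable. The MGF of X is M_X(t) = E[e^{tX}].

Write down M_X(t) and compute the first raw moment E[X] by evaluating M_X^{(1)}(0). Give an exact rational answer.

E[X] = dM/dt |_{t=0} = 2/5

M_X(t) = 5/(2*(5/2 - t))
dM/dt = 10/(4*t^2 - 20*t + 25)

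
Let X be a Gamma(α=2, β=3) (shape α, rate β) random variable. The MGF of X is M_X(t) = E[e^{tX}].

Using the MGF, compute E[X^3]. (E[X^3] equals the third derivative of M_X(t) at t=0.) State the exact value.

E[X^3] = d^3M/dt^3 |_{t=0} = 8/9

M_X(t) = 9/(3 - t)^2
dM/dt = -18/(t^3 - 9*t^2 + 27*t - 27)
d^2M/dt^2 = 54/(t^4 - 12*t^3 + 54*t^2 - 108*t + 81)
d^3M/dt^3 = -216/(t^5 - 15*t^4 + 90*t^3 - 270*t^2 + 405*t - 243)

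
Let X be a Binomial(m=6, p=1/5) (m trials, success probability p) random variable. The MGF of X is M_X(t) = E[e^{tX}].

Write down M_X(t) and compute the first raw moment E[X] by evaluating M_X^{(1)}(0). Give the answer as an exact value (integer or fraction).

M_X(t) = (e^(t)/5 + 4/5)^6
M′(t) = 6*e^(6*t)/15625 + 24*e^(5*t)/3125 + 192*e^(4*t)/3125 + 768*e^(3*t)/3125 + 1536*e^(2*t)/3125 + 6144*e^(t)/15625

E[X] = M′(0) = 6/5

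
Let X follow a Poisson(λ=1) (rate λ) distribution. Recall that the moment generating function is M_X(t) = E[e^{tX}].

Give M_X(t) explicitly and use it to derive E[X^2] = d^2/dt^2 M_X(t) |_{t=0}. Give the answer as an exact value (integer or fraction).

M_X(t) = e^(e^(t) - 1)
M^(2)(t) = (e^(2*t)*e^(e^(t)) + e^(t)*e^(e^(t)))*e^(-1)

E[X^2] = M^(2)(0) = 2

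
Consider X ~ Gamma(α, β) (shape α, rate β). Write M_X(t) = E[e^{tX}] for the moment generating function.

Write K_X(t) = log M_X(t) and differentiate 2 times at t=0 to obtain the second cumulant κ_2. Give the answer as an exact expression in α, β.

M_X(t) = (β/(β - t))^α
K_X(t) = log M_X(t) = α*(log(β) - log(β - t))
dK/dt = -α/(-β + t)
d^2K/dt^2 = α/(β^2 - 2*β*t + t^2)

κ_2 = d^2K/dt^2 |_{t=0} = α/β^2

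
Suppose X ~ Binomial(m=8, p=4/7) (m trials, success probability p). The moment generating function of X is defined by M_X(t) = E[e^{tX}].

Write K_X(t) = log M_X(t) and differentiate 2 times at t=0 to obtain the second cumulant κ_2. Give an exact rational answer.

κ_2 = D^2[K](0) = 96/49

M_X(t) = (4*e^(t)/7 + 3/7)^8
K_X(t) = log M_X(t) = 8*log(4*e^(t)/7 + 3/7)
D^2[K](t) = 96*e^(t)/(16*e^(2*t) + 24*e^(t) + 9)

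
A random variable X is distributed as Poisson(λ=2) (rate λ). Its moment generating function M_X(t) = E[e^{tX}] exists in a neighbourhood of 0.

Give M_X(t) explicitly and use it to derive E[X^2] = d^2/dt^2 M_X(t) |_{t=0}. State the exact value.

M_X(t) = e^(2*e^(t) - 2)
M′(t) = 2*e^(-2)*e^(t)*e^(2*e^(t))
M′′(t) = (4*e^(2*t)*e^(2*e^(t)) + 2*e^(t)*e^(2*e^(t)))*e^(-2)

E[X^2] = M′′(0) = 6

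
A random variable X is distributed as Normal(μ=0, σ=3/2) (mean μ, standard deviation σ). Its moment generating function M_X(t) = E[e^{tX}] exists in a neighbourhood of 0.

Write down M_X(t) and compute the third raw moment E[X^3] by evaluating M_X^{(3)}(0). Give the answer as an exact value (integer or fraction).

M_X(t) = e^(9*t^2/8)
M^(3)(t) = 729*t^3*e^(9*t^2/8)/64 + 243*t*e^(9*t^2/8)/16

E[X^3] = M^(3)(0) = 0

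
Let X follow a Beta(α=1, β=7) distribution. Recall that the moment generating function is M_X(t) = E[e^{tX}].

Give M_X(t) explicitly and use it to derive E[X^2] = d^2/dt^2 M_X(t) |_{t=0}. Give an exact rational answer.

M_X(t) = ₁F₁(1; 8; t)
M^(2)(t) = ₁F₁(3; 10; t)/36

E[X^2] = M^(2)(0) = 1/36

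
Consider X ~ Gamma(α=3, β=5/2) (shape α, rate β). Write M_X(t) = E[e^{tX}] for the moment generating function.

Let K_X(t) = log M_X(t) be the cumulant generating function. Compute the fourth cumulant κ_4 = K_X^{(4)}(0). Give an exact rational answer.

κ_4 = K′′′′(0) = 288/625

M_X(t) = 125/(8*(5/2 - t)^3)
K_X(t) = log M_X(t) = -3*log(5/2 - t) - 3*log(2) + 3*log(5)
K′(t) = -6/(2*t - 5)
K′′(t) = 12/(4*t^2 - 20*t + 25)
K′′′(t) = -48/(8*t^3 - 60*t^2 + 150*t - 125)
K′′′′(t) = 288/(16*t^4 - 160*t^3 + 600*t^2 - 1000*t + 625)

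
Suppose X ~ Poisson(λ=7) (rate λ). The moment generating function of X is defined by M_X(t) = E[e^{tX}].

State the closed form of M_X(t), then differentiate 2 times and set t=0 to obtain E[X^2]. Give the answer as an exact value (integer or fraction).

M_X(t) = e^(7*e^(t) - 7)
M^(2)(t) = (49*e^(2*t)*e^(7*e^(t)) + 7*e^(t)*e^(7*e^(t)))*e^(-7)

E[X^2] = M^(2)(0) = 56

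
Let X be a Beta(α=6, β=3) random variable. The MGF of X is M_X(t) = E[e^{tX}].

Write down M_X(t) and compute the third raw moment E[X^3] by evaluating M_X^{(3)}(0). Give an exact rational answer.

M_X(t) = ₁F₁(6; 9; t)
dM/dt = 2*₁F₁(7; 10; t)/3
d^2M/dt^2 = 7*₁F₁(8; 11; t)/15
d^3M/dt^3 = 56*₁F₁(9; 12; t)/165

E[X^3] = d^3M/dt^3 |_{t=0} = 56/165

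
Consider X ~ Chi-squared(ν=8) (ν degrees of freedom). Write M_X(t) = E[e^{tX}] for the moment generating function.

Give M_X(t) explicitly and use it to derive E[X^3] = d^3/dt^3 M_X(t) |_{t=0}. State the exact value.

E[X^3] = D^3[M](0) = 960

M_X(t) = (1 - 2*t)^(-4)
D^3[M](t) = -960/(128*t^7 - 448*t^6 + 672*t^5 - 560*t^4 + 280*t^3 - 84*t^2 + 14*t - 1)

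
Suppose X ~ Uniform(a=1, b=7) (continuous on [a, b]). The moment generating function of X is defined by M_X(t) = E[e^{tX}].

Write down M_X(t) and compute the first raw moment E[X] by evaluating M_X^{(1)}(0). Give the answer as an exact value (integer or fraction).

M_X(t) = (e^(7*t) - e^(t))/(6*t)
D[M](t) = (7*t*e^(7*t) - t*e^(t) - e^(7*t) + e^(t))/(6*t^2)

E[X] = D[M](0) = 4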